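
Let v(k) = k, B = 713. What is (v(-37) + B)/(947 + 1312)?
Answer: 676/2259 ≈ 0.29925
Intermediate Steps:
(v(-37) + B)/(947 + 1312) = (-37 + 713)/(947 + 1312) = 676/2259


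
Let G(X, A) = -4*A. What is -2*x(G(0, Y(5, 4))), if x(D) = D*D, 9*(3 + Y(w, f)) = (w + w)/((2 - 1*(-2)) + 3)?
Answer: -1025312/3969 ≈ -258.33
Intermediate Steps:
Y(w, f) = -3 + 2*w/63 (Y(w, f) = -3 + ((w + w)/((2 - 1*(-2)) + 3))/9 = -3 + ((2*w)/((2 + 2) + 3))/9 = -3 + ((2*w)/(4 + 3))/9 = -3 + ((2*w)/7)/9 = -3 + ((2*w)*(⅐))/9 = -3 + (2*w/7)/9 = -3 + 2*w/63)
x(D) = D²
-2*x(G(0, Y(5, 4))) = -2*16*(-3 + (2/63)*5)² = -2*16*(-3 + 10/63)² = -2*(-4*(-179/63))² = -2*(716/63)² = -2*512656/3969 = -1025312/3969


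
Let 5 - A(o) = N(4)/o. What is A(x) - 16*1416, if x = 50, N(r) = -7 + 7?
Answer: -22651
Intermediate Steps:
N(r) = 0
A(o) = 5 (A(o) = 5 - 0/o = 5 - 1*0 = 5 + 0 = 5)
A(x) - 16*1416 = 5 - 16*1416 = 5 - 22656 = -22651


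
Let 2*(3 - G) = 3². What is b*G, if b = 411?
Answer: -1233/2 ≈ -616.50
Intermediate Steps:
G = -3/2 (G = 3 - ½*3² = 3 - ½*9 = 3 - 9/2 = -3/2 ≈ -1.5000)
b*G = 411*(-3/2) = -1233/2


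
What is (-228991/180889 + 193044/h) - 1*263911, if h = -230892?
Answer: -918545658526013/3480485249 ≈ -2.6391e+5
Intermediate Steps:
(-228991/180889 + 193044/h) - 1*263911 = (-228991/180889 + 193044/(-230892)) - 1*263911 = (-228991*1/180889 + 193044*(-1/230892)) - 263911 = (-228991/180889 - 16087/19241) - 263911 = -7315977174/3480485249 - 263911 = -918545658526013/3480485249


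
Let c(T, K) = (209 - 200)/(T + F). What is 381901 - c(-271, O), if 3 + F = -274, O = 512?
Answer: 209281757/548 ≈ 3.8190e+5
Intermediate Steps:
F = -277 (F = -3 - 274 = -277)
c(T, K) = 9/(-277 + T) (c(T, K) = (209 - 200)/(T - 277) = 9/(-277 + T))
381901 - c(-271, O) = 381901 - 9/(-277 - 271) = 381901 - 9/(-548) = 381901 - 9*(-1)/548 = 381901 - 1*(-9/548) = 381901 + 9/548 = 209281757/548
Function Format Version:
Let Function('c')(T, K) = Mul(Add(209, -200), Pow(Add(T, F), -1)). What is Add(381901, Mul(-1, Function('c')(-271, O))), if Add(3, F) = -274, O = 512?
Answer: Rational(209281757, 548) ≈ 3.8190e+5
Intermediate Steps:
F = -277 (F = Add(-3, -274) = -277)
Function('c')(T, K) = Mul(9, Pow(Add(-277, T), -1)) (Function('c')(T, K) = Mul(Add(209, -200), Pow(Add(T, -277), -1)) = Mul(9, Pow(Add(-277, T), -1)))
Add(381901, Mul(-1, Function('c')(-271, O))) = Add(381901, Mul(-1, Mul(9, Pow(Add(-277, -271), -1)))) = Add(381901, Mul(-1, Mul(9, Pow(-548, -1)))) = Add(381901, Mul(-1, Mul(9, Rational(-1, 548)))) = Add(381901, Mul(-1, Rational(-9, 548))) = Add(381901, Rational(9, 548)) = Rational(209281757, 548)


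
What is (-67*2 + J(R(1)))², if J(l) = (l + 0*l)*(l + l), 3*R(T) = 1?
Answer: 1449616/81 ≈ 17897.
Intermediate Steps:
R(T) = ⅓ (R(T) = (⅓)*1 = ⅓)
J(l) = 2*l² (J(l) = (l + 0)*(2*l) = l*(2*l) = 2*l²)
(-67*2 + J(R(1)))² = (-67*2 + 2*(⅓)²)² = (-134 + 2*(⅑))² = (-134 + 2/9)² = (-1204/9)² = 1449616/81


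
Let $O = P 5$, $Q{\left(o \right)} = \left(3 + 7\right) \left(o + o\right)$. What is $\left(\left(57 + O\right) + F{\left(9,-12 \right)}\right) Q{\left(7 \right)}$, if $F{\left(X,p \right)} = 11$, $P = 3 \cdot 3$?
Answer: $15820$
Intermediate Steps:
$P = 9$
$Q{\left(o \right)} = 20 o$ ($Q{\left(o \right)} = 10 \cdot 2 o = 20 o$)
$O = 45$ ($O = 9 \cdot 5 = 45$)
$\left(\left(57 + O\right) + F{\left(9,-12 \right)}\right) Q{\left(7 \right)} = \left(\left(57 + 45\right) + 11\right) 20 \cdot 7 = \left(102 + 11\right) 140 = 113 \cdot 140 = 15820$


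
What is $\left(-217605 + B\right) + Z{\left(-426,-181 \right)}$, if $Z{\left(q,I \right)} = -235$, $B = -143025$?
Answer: $-360865$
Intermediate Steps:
$\left(-217605 + B\right) + Z{\left(-426,-181 \right)} = \left(-217605 - 143025\right) - 235 = -360630 - 235 = -360865$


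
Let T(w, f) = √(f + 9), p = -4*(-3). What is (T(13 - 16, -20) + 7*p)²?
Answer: (84 + I*√11)² ≈ 7045.0 + 557.19*I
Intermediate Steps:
p = 12
T(w, f) = √(9 + f)
(T(13 - 16, -20) + 7*p)² = (√(9 - 20) + 7*12)² = (√(-11) + 84)² = (I*√11 + 84)² = (84 + I*√11)²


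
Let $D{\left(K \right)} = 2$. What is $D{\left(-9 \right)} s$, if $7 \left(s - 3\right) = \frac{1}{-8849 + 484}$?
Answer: $\frac{351328}{58555} \approx 6.0$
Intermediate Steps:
$s = \frac{175664}{58555}$ ($s = 3 + \frac{1}{7 \left(-8849 + 484\right)} = 3 + \frac{1}{7 \left(-8365\right)} = 3 + \frac{1}{7} \left(- \frac{1}{8365}\right) = 3 - \frac{1}{58555} = \frac{175664}{58555} \approx 3.0$)
$D{\left(-9 \right)} s = 2 \cdot \frac{175664}{58555} = \frac{351328}{58555}$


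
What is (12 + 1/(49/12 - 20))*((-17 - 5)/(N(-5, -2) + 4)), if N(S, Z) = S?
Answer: 50160/191 ≈ 262.62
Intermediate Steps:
(12 + 1/(49/12 - 20))*((-17 - 5)/(N(-5, -2) + 4)) = (12 + 1/(49/12 - 20))*((-17 - 5)/(-5 + 4)) = (12 + 1/(49*(1/12) - 20))*(-22/(-1)) = (12 + 1/(49/12 - 20))*(-22*(-1)) = (12 + 1/(-191/12))*22 = (12 - 12/191)*22 = (2280/191)*22 = 50160/191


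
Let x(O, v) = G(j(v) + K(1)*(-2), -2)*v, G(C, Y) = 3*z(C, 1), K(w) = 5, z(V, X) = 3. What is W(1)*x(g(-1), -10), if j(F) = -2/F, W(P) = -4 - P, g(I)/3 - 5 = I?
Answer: 450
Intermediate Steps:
g(I) = 15 + 3*I
G(C, Y) = 9 (G(C, Y) = 3*3 = 9)
x(O, v) = 9*v
W(1)*x(g(-1), -10) = (-4 - 1*1)*(9*(-10)) = (-4 - 1)*(-90) = -5*(-90) = 450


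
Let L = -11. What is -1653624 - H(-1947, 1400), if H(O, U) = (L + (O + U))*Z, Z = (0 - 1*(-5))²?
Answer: -1639674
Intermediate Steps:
Z = 25 (Z = (0 + 5)² = 5² = 25)
H(O, U) = -275 + 25*O + 25*U (H(O, U) = (-11 + (O + U))*25 = (-11 + O + U)*25 = -275 + 25*O + 25*U)
-1653624 - H(-1947, 1400) = -1653624 - (-275 + 25*(-1947) + 25*1400) = -1653624 - (-275 - 48675 + 35000) = -1653624 - 1*(-13950) = -1653624 + 13950 = -1639674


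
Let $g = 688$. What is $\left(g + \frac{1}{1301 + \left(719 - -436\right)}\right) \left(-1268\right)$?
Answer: $- \frac{535644093}{614} \approx -8.7238 \cdot 10^{5}$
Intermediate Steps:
$\left(g + \frac{1}{1301 + \left(719 - -436\right)}\right) \left(-1268\right) = \left(688 + \frac{1}{1301 + \left(719 - -436\right)}\right) \left(-1268\right) = \left(688 + \frac{1}{1301 + \left(719 + 436\right)}\right) \left(-1268\right) = \left(688 + \frac{1}{1301 + 1155}\right) \left(-1268\right) = \left(688 + \frac{1}{2456}\right) \left(-1268\right) = \frac{1689729}{2456} \left(-1268\right) = - \frac{535644093}{614}$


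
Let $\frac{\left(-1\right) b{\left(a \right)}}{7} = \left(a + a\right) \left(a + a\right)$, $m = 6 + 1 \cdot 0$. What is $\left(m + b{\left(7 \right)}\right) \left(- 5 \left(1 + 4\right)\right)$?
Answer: $34150$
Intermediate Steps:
$m = 6$ ($m = 6 + 0 = 6$)
$b{\left(a \right)} = - 28 a^{2}$ ($b{\left(a \right)} = - 7 \left(a + a\right) \left(a + a\right) = - 7 \cdot 2 a 2 a = - 7 \cdot 4 a^{2} = - 28 a^{2}$)
$\left(m + b{\left(7 \right)}\right) \left(- 5 \left(1 + 4\right)\right) = \left(6 - 28 \cdot 7^{2}\right) \left(- 5 \left(1 + 4\right)\right) = \left(6 - 1372\right) \left(\left(-5\right) 5\right) = \left(6 - 1372\right) \left(-25\right) = \left(-1366\right) \left(-25\right) = 34150$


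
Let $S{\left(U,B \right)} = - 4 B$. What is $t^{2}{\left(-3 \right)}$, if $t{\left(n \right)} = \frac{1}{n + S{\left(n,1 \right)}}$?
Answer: $\frac{1}{49} \approx 0.020408$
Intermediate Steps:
$t{\left(n \right)} = \frac{1}{-4 + n}$ ($t{\left(n \right)} = \frac{1}{n - 4} = \frac{1}{-4 + n}$)
$t^{2}{\left(-3 \right)} = \left(\frac{1}{-4 - 3}\right)^{2} = \left(\frac{1}{-7}\right)^{2} = \left(- \frac{1}{7}\right)^{2} = \frac{1}{49}$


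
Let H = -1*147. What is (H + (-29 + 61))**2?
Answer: 13225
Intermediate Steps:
H = -147
(H + (-29 + 61))**2 = (-147 + (-29 + 61))**2 = (-147 + 32)**2 = (-115)**2 = 13225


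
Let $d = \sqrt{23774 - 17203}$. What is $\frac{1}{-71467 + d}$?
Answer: $- \frac{71467}{5107525518} - \frac{\sqrt{6571}}{5107525518} \approx -1.4008 \cdot 10^{-5}$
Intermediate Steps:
$d = \sqrt{6571} \approx 81.062$
$\frac{1}{-71467 + d} = \frac{1}{-71467 + \sqrt{6571}}$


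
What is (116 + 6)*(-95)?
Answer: -11590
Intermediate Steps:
(116 + 6)*(-95) = 122*(-95) = -11590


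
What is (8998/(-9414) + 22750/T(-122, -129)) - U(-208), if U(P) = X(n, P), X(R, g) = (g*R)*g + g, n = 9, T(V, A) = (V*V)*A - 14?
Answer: -70343655719960/180753507 ≈ -3.8917e+5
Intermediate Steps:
T(V, A) = -14 + A*V**2 (T(V, A) = V**2*A - 14 = A*V**2 - 14 = -14 + A*V**2)
X(R, g) = g + R*g**2 (X(R, g) = (R*g)*g + g = R*g**2 + g = g + R*g**2)
U(P) = P*(1 + 9*P)
(8998/(-9414) + 22750/T(-122, -129)) - U(-208) = (8998/(-9414) + 22750/(-14 - 129*(-122)**2)) - (-208)*(1 + 9*(-208)) = (8998*(-1/9414) + 22750/(-14 - 129*14884)) - (-208)*(1 - 1872) = (-4499/4707 + 22750/(-14 - 1920036)) - (-208)*(-1871) = (-4499/4707 + 22750/(-1920050)) - 1*389168 = (-4499/4707 + 22750*(-1/1920050)) - 389168 = (-4499/4707 - 455/38401) - 389168 = -174907784/180753507 - 389168 = -70343655719960/180753507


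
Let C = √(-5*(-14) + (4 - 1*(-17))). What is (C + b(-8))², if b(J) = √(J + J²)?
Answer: 147 + 28*√26 ≈ 289.77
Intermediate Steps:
C = √91 (C = √(70 + (4 + 17)) = √(70 + 21) = √91 ≈ 9.5394)
(C + b(-8))² = (√91 + √(-8*(1 - 8)))² = (√91 + √(-8*(-7)))² = (√91 + √56)² = (√91 + 2*√14)²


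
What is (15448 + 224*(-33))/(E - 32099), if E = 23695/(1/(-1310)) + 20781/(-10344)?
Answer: -27777088/107138155879 ≈ -0.00025926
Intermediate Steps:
E = -107027478527/3448 (E = 23695/(-1/1310) + 20781*(-1/10344) = 23695*(-1310) - 6927/3448 = -31040450 - 6927/3448 = -107027478527/3448 ≈ -3.1040e+7)
(15448 + 224*(-33))/(E - 32099) = (15448 + 224*(-33))/(-107027478527/3448 - 32099) = (15448 - 7392)/(-107138155879/3448) = 8056*(-3448/107138155879) = -27777088/107138155879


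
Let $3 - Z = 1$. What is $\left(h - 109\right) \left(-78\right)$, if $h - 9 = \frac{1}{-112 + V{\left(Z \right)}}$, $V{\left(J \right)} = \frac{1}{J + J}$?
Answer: $\frac{1162304}{149} \approx 7800.7$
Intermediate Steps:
$Z = 2$ ($Z = 3 - 1 = 2$)
$V{\left(J \right)} = \frac{1}{2 J}$
$h = \frac{4019}{447}$ ($h = 9 + \frac{1}{-112 + \frac{1}{2 \cdot 2}} = 9 + \frac{1}{-112 + \frac{1}{2} \cdot \frac{1}{2}} = 9 + \frac{1}{-112 + \frac{1}{4}} = 9 + \frac{1}{- \frac{447}{4}} = 9 - \frac{4}{447} = \frac{4019}{447} \approx 8.9911$)
$\left(h - 109\right) \left(-78\right) = \left(\frac{4019}{447} - 109\right) \left(-78\right) = \left(- \frac{44704}{447}\right) \left(-78\right) = \frac{1162304}{149}$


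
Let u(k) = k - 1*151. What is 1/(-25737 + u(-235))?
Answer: -1/26123 ≈ -3.8280e-5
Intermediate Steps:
u(k) = -151 + k (u(k) = k - 151 = -151 + k)
1/(-25737 + u(-235)) = 1/(-25737 + (-151 - 235)) = 1/(-25737 - 386) = 1/(-26123) = -1/26123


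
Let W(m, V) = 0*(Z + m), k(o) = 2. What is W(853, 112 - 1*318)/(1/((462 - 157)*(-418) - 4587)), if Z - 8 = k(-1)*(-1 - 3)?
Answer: 0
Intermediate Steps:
Z = 0 (Z = 8 + 2*(-1 - 3) = 8 + 2*(-4) = 8 - 8 = 0)
W(m, V) = 0 (W(m, V) = 0*(0 + m) = 0*m = 0)
W(853, 112 - 1*318)/(1/((462 - 157)*(-418) - 4587)) = 0/(1/((462 - 157)*(-418) - 4587)) = 0/(1/(305*(-418) - 4587)) = 0/(1/(-127490 - 4587)) = 0/(1/(-132077)) = 0/(-1/132077) = 0*(-132077) = 0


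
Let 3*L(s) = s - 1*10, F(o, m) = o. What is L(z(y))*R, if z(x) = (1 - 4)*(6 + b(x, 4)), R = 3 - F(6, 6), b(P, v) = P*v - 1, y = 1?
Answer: 37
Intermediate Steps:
b(P, v) = -1 + P*v
R = -3 (R = 3 - 1*6 = 3 - 6 = -3)
z(x) = -15 - 12*x (z(x) = (1 - 4)*(6 + (-1 + x*4)) = -3*(6 + (-1 + 4*x)) = -3*(5 + 4*x) = -15 - 12*x)
L(s) = -10/3 + s/3 (L(s) = (s - 1*10)/3 = (s - 10)/3 = (-10 + s)/3 = -10/3 + s/3)
L(z(y))*R = (-10/3 + (-15 - 12*1)/3)*(-3) = (-10/3 + (-15 - 12)/3)*(-3) = (-10/3 + (⅓)*(-27))*(-3) = (-10/3 - 9)*(-3) = -37/3*(-3) = 37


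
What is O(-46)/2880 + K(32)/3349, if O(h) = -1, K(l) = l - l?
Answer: -1/2880 ≈ -0.00034722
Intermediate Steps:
K(l) = 0
O(-46)/2880 + K(32)/3349 = -1/2880 + 0/3349 = -1*1/2880 + 0*(1/3349) = -1/2880 + 0 = -1/2880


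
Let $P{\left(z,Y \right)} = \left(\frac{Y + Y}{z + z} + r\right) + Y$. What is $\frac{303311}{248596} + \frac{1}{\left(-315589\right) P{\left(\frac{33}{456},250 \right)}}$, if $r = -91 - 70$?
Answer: $\frac{3731132835327685}{3058064821292076} \approx 1.2201$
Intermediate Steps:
$r = -161$
$P{\left(z,Y \right)} = -161 + Y + \frac{Y}{z}$ ($P{\left(z,Y \right)} = \left(\frac{Y + Y}{z + z} - 161\right) + Y = \left(\frac{2 Y}{2 z} - 161\right) + Y = \left(2 Y \frac{1}{2 z} - 161\right) + Y = \left(\frac{Y}{z} - 161\right) + Y = \left(-161 + \frac{Y}{z}\right) + Y = -161 + Y + \frac{Y}{z}$)
$\frac{303311}{248596} + \frac{1}{\left(-315589\right) P{\left(\frac{33}{456},250 \right)}} = \frac{303311}{248596} + \frac{1}{\left(-315589\right) \left(-161 + 250 + \frac{250}{33 \cdot \frac{1}{456}}\right)} = 303311 \cdot \frac{1}{248596} - \frac{1}{315589 \left(-161 + 250 + \frac{250}{33 \cdot \frac{1}{456}}\right)} = \frac{303311}{248596} - \frac{1}{315589 \left(-161 + 250 + \frac{250}{\frac{11}{152}}\right)} = \frac{303311}{248596} - \frac{1}{315589 \left(-161 + 250 + 250 \cdot \frac{152}{11}\right)} = \frac{303311}{248596} - \frac{1}{315589 \left(-161 + 250 + \frac{38000}{11}\right)} = \frac{303311}{248596} - \frac{1}{315589 \cdot \frac{38979}{11}} = \frac{303311}{248596} - \frac{11}{12301343631} = \frac{3731132835327685}{3058064821292076}$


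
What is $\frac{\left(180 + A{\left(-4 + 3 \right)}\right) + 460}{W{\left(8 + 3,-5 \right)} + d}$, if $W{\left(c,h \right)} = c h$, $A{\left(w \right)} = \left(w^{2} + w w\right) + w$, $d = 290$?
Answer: $\frac{641}{235} \approx 2.7277$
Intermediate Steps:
$A{\left(w \right)} = w + 2 w^{2}$ ($A{\left(w \right)} = \left(w^{2} + w^{2}\right) + w = 2 w^{2} + w = w + 2 w^{2}$)
$\frac{\left(180 + A{\left(-4 + 3 \right)}\right) + 460}{W{\left(8 + 3,-5 \right)} + d} = \frac{\left(180 + \left(-4 + 3\right) \left(1 + 2 \left(-4 + 3\right)\right)\right) + 460}{\left(8 + 3\right) \left(-5\right) + 290} = \frac{\left(180 - \left(1 + 2 \left(-1\right)\right)\right) + 460}{11 \left(-5\right) + 290} = \frac{\left(180 - \left(1 - 2\right)\right) + 460}{-55 + 290} = \frac{\left(180 - -1\right) + 460}{235} = \left(\left(180 + 1\right) + 460\right) \frac{1}{235} = \left(181 + 460\right) \frac{1}{235} = 641 \cdot \frac{1}{235} = \frac{641}{235}$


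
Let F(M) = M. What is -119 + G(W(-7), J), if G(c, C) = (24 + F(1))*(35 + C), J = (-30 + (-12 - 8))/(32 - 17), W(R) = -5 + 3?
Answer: 2018/3 ≈ 672.67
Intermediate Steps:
W(R) = -2
J = -10/3 (J = (-30 - 20)/15 = -50*1/15 = -10/3 ≈ -3.3333)
G(c, C) = 875 + 25*C (G(c, C) = (24 + 1)*(35 + C) = 25*(35 + C) = 875 + 25*C)
-119 + G(W(-7), J) = -119 + (875 + 25*(-10/3)) = -119 + (875 - 250/3) = -119 + 2375/3 = 2018/3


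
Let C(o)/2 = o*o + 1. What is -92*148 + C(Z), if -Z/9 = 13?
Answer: 13764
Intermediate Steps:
Z = -117 (Z = -9*13 = -117)
C(o) = 2 + 2*o**2 (C(o) = 2*(o*o + 1) = 2*(o**2 + 1) = 2*(1 + o**2) = 2 + 2*o**2)
-92*148 + C(Z) = -92*148 + (2 + 2*(-117)**2) = -13616 + (2 + 2*13689) = -13616 + (2 + 27378) = -13616 + 27380 = 13764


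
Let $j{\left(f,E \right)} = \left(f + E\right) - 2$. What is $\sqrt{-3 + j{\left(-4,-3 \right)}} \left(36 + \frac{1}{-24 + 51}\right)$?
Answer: $\frac{1946 i \sqrt{3}}{27} \approx 124.84 i$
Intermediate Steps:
$j{\left(f,E \right)} = -2 + E + f$ ($j{\left(f,E \right)} = \left(E + f\right) - 2 = -2 + E + f$)
$\sqrt{-3 + j{\left(-4,-3 \right)}} \left(36 + \frac{1}{-24 + 51}\right) = \sqrt{-3 - 9} \left(36 + \frac{1}{-24 + 51}\right) = \sqrt{-3 - 9} \left(36 + \frac{1}{27}\right) = \sqrt{-12} \left(36 + \frac{1}{27}\right) = 2 i \sqrt{3} \cdot \frac{973}{27} = \frac{1946 i \sqrt{3}}{27}$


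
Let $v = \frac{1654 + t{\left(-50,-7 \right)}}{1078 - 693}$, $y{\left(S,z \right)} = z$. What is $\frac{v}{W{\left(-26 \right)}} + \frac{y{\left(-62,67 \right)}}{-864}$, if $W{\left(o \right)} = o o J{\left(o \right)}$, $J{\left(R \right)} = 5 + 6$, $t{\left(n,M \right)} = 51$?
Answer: $- \frac{865175}{11243232} \approx -0.076951$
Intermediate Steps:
$J{\left(R \right)} = 11$
$v = \frac{31}{7}$ ($v = \frac{1654 + 51}{1078 - 693} = \frac{1705}{385} = 1705 \cdot \frac{1}{385} = \frac{31}{7} \approx 4.4286$)
$W{\left(o \right)} = 11 o^{2}$ ($W{\left(o \right)} = o o 11 = o^{2} \cdot 11 = 11 o^{2}$)
$\frac{v}{W{\left(-26 \right)}} + \frac{y{\left(-62,67 \right)}}{-864} = \frac{31}{7 \cdot 11 \left(-26\right)^{2}} + \frac{67}{-864} = \frac{31}{7 \cdot 11 \cdot 676} + 67 \left(- \frac{1}{864}\right) = \frac{31}{7 \cdot 7436} - \frac{67}{864} = \frac{31}{7} \cdot \frac{1}{7436} - \frac{67}{864} = \frac{31}{52052} - \frac{67}{864} = - \frac{865175}{11243232}$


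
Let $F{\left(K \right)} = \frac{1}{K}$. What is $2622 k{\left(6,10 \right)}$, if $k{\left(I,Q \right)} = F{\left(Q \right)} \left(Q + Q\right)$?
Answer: $5244$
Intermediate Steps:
$k{\left(I,Q \right)} = 2$ ($k{\left(I,Q \right)} = \frac{Q + Q}{Q} = \frac{2 Q}{Q} = 2$)
$2622 k{\left(6,10 \right)} = 2622 \cdot 2 = 5244$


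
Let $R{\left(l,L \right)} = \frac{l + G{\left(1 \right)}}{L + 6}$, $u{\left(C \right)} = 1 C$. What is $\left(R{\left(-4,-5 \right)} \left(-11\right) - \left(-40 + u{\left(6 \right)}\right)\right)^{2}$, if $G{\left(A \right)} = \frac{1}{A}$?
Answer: $4489$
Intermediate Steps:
$u{\left(C \right)} = C$
$R{\left(l,L \right)} = \frac{1 + l}{6 + L}$ ($R{\left(l,L \right)} = \frac{l + 1^{-1}}{L + 6} = \frac{l + 1}{6 + L} = \frac{1 + l}{6 + L}$)
$\left(R{\left(-4,-5 \right)} \left(-11\right) - \left(-40 + u{\left(6 \right)}\right)\right)^{2} = \left(\frac{1 - 4}{6 - 5} \left(-11\right) + \left(40 - 6\right)\right)^{2} = \left(1^{-1} \left(-3\right) \left(-11\right) + \left(40 - 6\right)\right)^{2} = \left(1 \left(-3\right) \left(-11\right) + 34\right)^{2} = \left(\left(-3\right) \left(-11\right) + 34\right)^{2} = \left(33 + 34\right)^{2} = 67^{2} = 4489$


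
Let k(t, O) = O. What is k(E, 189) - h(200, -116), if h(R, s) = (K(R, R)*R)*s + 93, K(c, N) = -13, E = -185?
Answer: -301504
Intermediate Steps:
h(R, s) = 93 - 13*R*s (h(R, s) = (-13*R)*s + 93 = -13*R*s + 93 = 93 - 13*R*s)
k(E, 189) - h(200, -116) = 189 - (93 - 13*200*(-116)) = 189 - (93 + 301600) = 189 - 1*301693 = 189 - 301693 = -301504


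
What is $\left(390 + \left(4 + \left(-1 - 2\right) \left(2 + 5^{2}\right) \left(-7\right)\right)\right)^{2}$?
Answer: $923521$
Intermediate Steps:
$\left(390 + \left(4 + \left(-1 - 2\right) \left(2 + 5^{2}\right) \left(-7\right)\right)\right)^{2} = \left(390 + \left(4 + - 3 \left(2 + 25\right) \left(-7\right)\right)\right)^{2} = \left(390 + \left(4 + \left(-3\right) 27 \left(-7\right)\right)\right)^{2} = \left(390 + \left(4 - -567\right)\right)^{2} = \left(390 + \left(4 + 567\right)\right)^{2} = \left(390 + 571\right)^{2} = 961^{2} = 923521$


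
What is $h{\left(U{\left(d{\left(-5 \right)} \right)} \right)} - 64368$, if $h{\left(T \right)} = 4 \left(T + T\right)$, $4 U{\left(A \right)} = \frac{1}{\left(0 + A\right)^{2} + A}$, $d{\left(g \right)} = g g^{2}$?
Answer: $- \frac{498851999}{7750} \approx -64368.0$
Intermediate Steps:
$d{\left(g \right)} = g^{3}$
$U{\left(A \right)} = \frac{1}{4 \left(A + A^{2}\right)}$ ($U{\left(A \right)} = \frac{1}{4 \left(\left(0 + A\right)^{2} + A\right)} = \frac{1}{4 \left(A^{2} + A\right)} = \frac{1}{4 \left(A + A^{2}\right)}$)
$h{\left(T \right)} = 8 T$ ($h{\left(T \right)} = 4 \cdot 2 T = 8 T$)
$h{\left(U{\left(d{\left(-5 \right)} \right)} \right)} - 64368 = 8 \frac{1}{4 \left(-5\right)^{3} \left(1 + \left(-5\right)^{3}\right)} - 64368 = 8 \frac{1}{4 \left(-125\right) \left(1 - 125\right)} - 64368 = 8 \cdot \frac{1}{4} \left(- \frac{1}{125}\right) \frac{1}{-124} - 64368 = 8 \cdot \frac{1}{4} \left(- \frac{1}{125}\right) \left(- \frac{1}{124}\right) - 64368 = 8 \cdot \frac{1}{62000} - 64368 = \frac{1}{7750} - 64368 = - \frac{498851999}{7750}$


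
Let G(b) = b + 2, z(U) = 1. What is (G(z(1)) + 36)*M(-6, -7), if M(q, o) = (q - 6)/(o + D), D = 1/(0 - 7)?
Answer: 1638/25 ≈ 65.520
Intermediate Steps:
D = -⅐ (D = 1/(-7) = -⅐ ≈ -0.14286)
M(q, o) = (-6 + q)/(-⅐ + o) (M(q, o) = (q - 6)/(o - ⅐) = (-6 + q)/(-⅐ + o))
G(b) = 2 + b
(G(z(1)) + 36)*M(-6, -7) = ((2 + 1) + 36)*(7*(-6 - 6)/(-1 + 7*(-7))) = (3 + 36)*(7*(-12)/(-1 - 49)) = 39*(7*(-12)/(-50)) = 39*(7*(-1/50)*(-12)) = 39*(42/25) = 1638/25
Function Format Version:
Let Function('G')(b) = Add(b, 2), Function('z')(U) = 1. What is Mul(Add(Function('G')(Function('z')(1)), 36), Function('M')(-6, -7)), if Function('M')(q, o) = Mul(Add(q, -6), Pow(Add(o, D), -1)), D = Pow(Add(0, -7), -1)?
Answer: Rational(1638, 25) ≈ 65.520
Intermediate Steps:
D = Rational(-1, 7) (D = Pow(-7, -1) = Rational(-1, 7) ≈ -0.14286)
Function('M')(q, o) = Mul(Pow(Add(Rational(-1, 7), o), -1), Add(-6, q)) (Function('M')(q, o) = Mul(Add(q, -6), Pow(Add(o, Rational(-1, 7)), -1)) = Mul(Add(-6, q), Pow(Add(Rational(-1, 7), o), -1)) = Mul(Pow(Add(Rational(-1, 7), o), -1), Add(-6, q)))
Function('G')(b) = Add(2, b)
Mul(Add(Function('G')(Function('z')(1)), 36), Function('M')(-6, -7)) = Mul(Add(Add(2, 1), 36), Mul(7, Pow(Add(-1, Mul(7, -7)), -1), Add(-6, -6))) = Mul(Add(3, 36), Mul(7, Pow(Add(-1, -49), -1), -12)) = Mul(39, Mul(7, Pow(-50, -1), -12)) = Mul(39, Mul(7, Rational(-1, 50), -12)) = Mul(39, Rational(42, 25)) = Rational(1638, 25)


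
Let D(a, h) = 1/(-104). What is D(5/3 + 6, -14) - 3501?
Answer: -364105/104 ≈ -3501.0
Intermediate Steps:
D(a, h) = -1/104
D(5/3 + 6, -14) - 3501 = -1/104 - 3501 = -364105/104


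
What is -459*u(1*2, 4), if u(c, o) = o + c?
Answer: -2754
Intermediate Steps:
u(c, o) = c + o
-459*u(1*2, 4) = -459*(1*2 + 4) = -459*(2 + 4) = -459*6 = -2754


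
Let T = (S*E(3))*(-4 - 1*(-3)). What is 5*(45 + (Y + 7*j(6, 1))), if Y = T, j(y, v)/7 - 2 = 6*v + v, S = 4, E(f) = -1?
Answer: 2450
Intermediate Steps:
T = 4 (T = (4*(-1))*(-4 - 1*(-3)) = -4*(-4 + 3) = -4*(-1) = 4)
j(y, v) = 14 + 49*v (j(y, v) = 14 + 7*(6*v + v) = 14 + 7*(7*v) = 14 + 49*v)
Y = 4
5*(45 + (Y + 7*j(6, 1))) = 5*(45 + (4 + 7*(14 + 49*1))) = 5*(45 + (4 + 7*(14 + 49))) = 5*(45 + (4 + 7*63)) = 5*(45 + (4 + 441)) = 5*(45 + 445) = 5*490 = 2450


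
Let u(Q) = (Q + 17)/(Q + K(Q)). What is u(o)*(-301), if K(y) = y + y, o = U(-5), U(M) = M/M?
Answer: -1806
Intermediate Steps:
U(M) = 1
o = 1
K(y) = 2*y
u(Q) = (17 + Q)/(3*Q) (u(Q) = (Q + 17)/(Q + 2*Q) = (17 + Q)/((3*Q)) = (17 + Q)*(1/(3*Q)) = (17 + Q)/(3*Q))
u(o)*(-301) = ((⅓)*(17 + 1)/1)*(-301) = ((⅓)*1*18)*(-301) = 6*(-301) = -1806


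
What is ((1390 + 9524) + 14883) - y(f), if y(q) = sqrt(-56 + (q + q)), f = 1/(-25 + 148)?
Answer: 25797 - I*sqrt(846978)/123 ≈ 25797.0 - 7.4822*I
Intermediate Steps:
f = 1/123 ≈ 0.0081301
y(q) = sqrt(-56 + 2*q)
((1390 + 9524) + 14883) - y(f) = ((1390 + 9524) + 14883) - sqrt(-56 + 2*(1/123)) = (10914 + 14883) - sqrt(-56 + 2/123) = 25797 - sqrt(-6886/123) = 25797 - I*sqrt(846978)/123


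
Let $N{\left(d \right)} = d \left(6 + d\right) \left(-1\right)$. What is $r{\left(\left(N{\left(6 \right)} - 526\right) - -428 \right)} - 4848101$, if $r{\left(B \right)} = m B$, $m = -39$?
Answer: $-4841471$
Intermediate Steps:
$N{\left(d \right)} = - d \left(6 + d\right)$
$r{\left(B \right)} = - 39 B$
$r{\left(\left(N{\left(6 \right)} - 526\right) - -428 \right)} - 4848101 = - 39 \left(\left(\left(-1\right) 6 \left(6 + 6\right) - 526\right) - -428\right) - 4848101 = - 39 \left(\left(\left(-1\right) 6 \cdot 12 - 526\right) + 428\right) - 4848101 = - 39 \left(\left(-72 - 526\right) + 428\right) - 4848101 = - 39 \left(-598 + 428\right) - 4848101 = \left(-39\right) \left(-170\right) - 4848101 = 6630 - 4848101 = -4841471$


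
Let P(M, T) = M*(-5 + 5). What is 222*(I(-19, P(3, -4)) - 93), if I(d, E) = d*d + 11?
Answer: 61938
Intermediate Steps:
P(M, T) = 0 (P(M, T) = M*0 = 0)
I(d, E) = 11 + d² (I(d, E) = d² + 11 = 11 + d²)
222*(I(-19, P(3, -4)) - 93) = 222*((11 + (-19)²) - 93) = 222*((11 + 361) - 93) = 222*(372 - 93) = 222*279 = 61938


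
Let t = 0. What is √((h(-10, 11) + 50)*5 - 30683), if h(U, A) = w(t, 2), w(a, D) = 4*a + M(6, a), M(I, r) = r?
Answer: I*√30433 ≈ 174.45*I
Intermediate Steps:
w(a, D) = 5*a (w(a, D) = 4*a + a = 5*a)
h(U, A) = 0 (h(U, A) = 5*0 = 0)
√((h(-10, 11) + 50)*5 - 30683) = √((0 + 50)*5 - 30683) = √(50*5 - 30683) = √(250 - 30683) = √(-30433) = I*√30433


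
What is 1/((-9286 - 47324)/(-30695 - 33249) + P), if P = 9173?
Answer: 31972/293307461 ≈ 0.00010901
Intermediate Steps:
1/((-9286 - 47324)/(-30695 - 33249) + P) = 1/((-9286 - 47324)/(-30695 - 33249) + 9173) = 1/(-56610/(-63944) + 9173) = 1/(-56610*(-1/63944) + 9173) = 1/(28305/31972 + 9173) = 1/(293307461/31972) = 31972/293307461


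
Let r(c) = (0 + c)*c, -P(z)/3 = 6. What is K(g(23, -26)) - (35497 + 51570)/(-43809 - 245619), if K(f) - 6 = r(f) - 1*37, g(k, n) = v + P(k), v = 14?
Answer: -4254353/289428 ≈ -14.699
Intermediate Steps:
P(z) = -18 (P(z) = -3*6 = -18)
r(c) = c² (r(c) = c*c = c²)
g(k, n) = -4 (g(k, n) = 14 - 18 = -4)
K(f) = -31 + f² (K(f) = 6 + (f² - 1*37) = 6 + (f² - 37) = 6 + (-37 + f²) = -31 + f²)
K(g(23, -26)) - (35497 + 51570)/(-43809 - 245619) = (-31 + (-4)²) - (35497 + 51570)/(-43809 - 245619) = (-31 + 16) - 87067/(-289428) = -15 - 87067*(-1)/289428 = -15 - 1*(-87067/289428) = -15 + 87067/289428 = -4254353/289428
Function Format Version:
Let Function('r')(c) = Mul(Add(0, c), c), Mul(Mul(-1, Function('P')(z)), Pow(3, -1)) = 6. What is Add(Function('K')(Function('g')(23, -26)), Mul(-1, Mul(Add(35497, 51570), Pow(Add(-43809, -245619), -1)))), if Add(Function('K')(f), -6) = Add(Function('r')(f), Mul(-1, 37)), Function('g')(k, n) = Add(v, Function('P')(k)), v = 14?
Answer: Rational(-4254353, 289428) ≈ -14.699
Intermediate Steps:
Function('P')(z) = -18 (Function('P')(z) = Mul(-3, 6) = -18)
Function('r')(c) = Pow(c, 2) (Function('r')(c) = Mul(c, c) = Pow(c, 2))
Function('g')(k, n) = -4 (Function('g')(k, n) = Add(14, -18) = -4)
Function('K')(f) = Add(-31, Pow(f, 2)) (Function('K')(f) = Add(6, Add(Pow(f, 2), Mul(-1, 37))) = Add(6, Add(Pow(f, 2), -37)) = Add(6, Add(-37, Pow(f, 2))) = Add(-31, Pow(f, 2)))
Add(Function('K')(Function('g')(23, -26)), Mul(-1, Mul(Add(35497, 51570), Pow(Add(-43809, -245619), -1)))) = Add(Add(-31, Pow(-4, 2)), Mul(-1, Mul(Add(35497, 51570), Pow(Add(-43809, -245619), -1)))) = Add(Add(-31, 16), Mul(-1, Mul(87067, Pow(-289428, -1)))) = Add(-15, Mul(-1, Mul(87067, Rational(-1, 289428)))) = Add(-15, Mul(-1, Rational(-87067, 289428))) = Add(-15, Rational(87067, 289428)) = Rational(-4254353, 289428)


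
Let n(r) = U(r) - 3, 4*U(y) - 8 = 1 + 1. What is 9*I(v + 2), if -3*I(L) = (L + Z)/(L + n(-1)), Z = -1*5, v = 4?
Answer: -6/11 ≈ -0.54545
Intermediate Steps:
U(y) = 5/2 (U(y) = 2 + (1 + 1)/4 = 2 + (¼)*2 = 2 + ½ = 5/2)
Z = -5
n(r) = -½ (n(r) = 5/2 - 3 = -½)
I(L) = -(-5 + L)/(3*(-½ + L)) (I(L) = -(L - 5)/(3*(L - ½)) = -(-5 + L)/(3*(-½ + L)))
9*I(v + 2) = 9*(2*(5 - (4 + 2))/(3*(-1 + 2*(4 + 2)))) = 9*(2*(5 - 1*6)/(3*(-1 + 2*6))) = 9*(2*(5 - 6)/(3*(-1 + 12))) = 9*((⅔)*(-1)/11) = 9*((⅔)*(1/11)*(-1)) = 9*(-2/33) = -6/11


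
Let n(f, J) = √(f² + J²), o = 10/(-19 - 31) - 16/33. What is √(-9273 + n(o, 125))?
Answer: √(-252457425 + 165*√425403394)/165 ≈ 95.645*I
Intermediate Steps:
o = -113/165 (o = 10/(-50) - 16*1/33 = 10*(-1/50) - 16/33 = -⅕ - 16/33 = -113/165 ≈ -0.68485)
n(f, J) = √(J² + f²)
√(-9273 + n(o, 125)) = √(-9273 + √(125² + (-113/165)²)) = √(-9273 + √(15625 + 12769/27225)) = √(-9273 + √(425403394/27225)) = √(-9273 + √425403394/165)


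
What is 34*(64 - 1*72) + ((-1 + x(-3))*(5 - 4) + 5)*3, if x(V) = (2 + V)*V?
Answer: -251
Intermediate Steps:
x(V) = V*(2 + V)
34*(64 - 1*72) + ((-1 + x(-3))*(5 - 4) + 5)*3 = 34*(64 - 1*72) + ((-1 - 3*(2 - 3))*(5 - 4) + 5)*3 = 34*(64 - 72) + ((-1 - 3*(-1))*1 + 5)*3 = 34*(-8) + ((-1 + 3)*1 + 5)*3 = -272 + (2*1 + 5)*3 = -272 + (2 + 5)*3 = -272 + 7*3 = -272 + 21 = -251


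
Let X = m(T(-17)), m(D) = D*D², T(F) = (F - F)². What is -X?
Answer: 0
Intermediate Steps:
T(F) = 0 (T(F) = 0² = 0)
m(D) = D³
X = 0 (X = 0³ = 0)
-X = -1*0 = 0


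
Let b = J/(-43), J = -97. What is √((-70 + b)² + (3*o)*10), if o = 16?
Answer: √9373089/43 ≈ 71.199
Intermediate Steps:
b = 97/43 (b = -97/(-43) = -97*(-1/43) = 97/43 ≈ 2.2558)
√((-70 + b)² + (3*o)*10) = √((-70 + 97/43)² + (3*16)*10) = √((-2913/43)² + 48*10) = √(8485569/1849 + 480) = √(9373089/1849) = √9373089/43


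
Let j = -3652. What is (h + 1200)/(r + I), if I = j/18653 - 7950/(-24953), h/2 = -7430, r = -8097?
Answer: 6358023900940/3768677794979 ≈ 1.6871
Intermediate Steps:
h = -14860 (h = 2*(-7430) = -14860)
I = 57162994/465448309 (I = -3652/18653 - 7950/(-24953) = -3652*1/18653 - 7950*(-1/24953) = -3652/18653 + 7950/24953 = 57162994/465448309 ≈ 0.12281)
(h + 1200)/(r + I) = (-14860 + 1200)/(-8097 + 57162994/465448309) = -13660/(-3768677794979/465448309) = -13660*(-465448309/3768677794979) = 6358023900940/3768677794979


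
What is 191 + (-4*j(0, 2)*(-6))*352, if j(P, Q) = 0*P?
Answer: 191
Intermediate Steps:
j(P, Q) = 0
191 + (-4*j(0, 2)*(-6))*352 = 191 + (-4*0*(-6))*352 = 191 + (0*(-6))*352 = 191 + 0*352 = 191 + 0 = 191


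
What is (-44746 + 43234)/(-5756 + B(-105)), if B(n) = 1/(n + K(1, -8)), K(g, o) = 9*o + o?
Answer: 39960/152123 ≈ 0.26268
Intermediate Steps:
K(g, o) = 10*o
B(n) = 1/(-80 + n) (B(n) = 1/(n + 10*(-8)) = 1/(n - 80) = 1/(-80 + n))
(-44746 + 43234)/(-5756 + B(-105)) = (-44746 + 43234)/(-5756 + 1/(-80 - 105)) = -1512/(-5756 + 1/(-185)) = -1512/(-5756 - 1/185) = -1512/(-1064861/185) = -1512*(-185/1064861) = 39960/152123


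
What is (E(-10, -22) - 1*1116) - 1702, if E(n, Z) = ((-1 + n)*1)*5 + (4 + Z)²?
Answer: -2549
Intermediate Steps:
E(n, Z) = -5 + (4 + Z)² + 5*n (E(n, Z) = (-1 + n)*5 + (4 + Z)² = (-5 + 5*n) + (4 + Z)² = -5 + (4 + Z)² + 5*n)
(E(-10, -22) - 1*1116) - 1702 = ((-5 + (4 - 22)² + 5*(-10)) - 1*1116) - 1702 = ((-5 + (-18)² - 50) - 1116) - 1702 = ((-5 + 324 - 50) - 1116) - 1702 = (269 - 1116) - 1702 = -847 - 1702 = -2549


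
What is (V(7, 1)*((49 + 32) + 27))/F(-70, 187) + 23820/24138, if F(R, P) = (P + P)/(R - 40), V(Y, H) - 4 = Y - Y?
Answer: -8622190/68391 ≈ -126.07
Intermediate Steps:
V(Y, H) = 4 (V(Y, H) = 4 + (Y - Y) = 4 + 0 = 4)
F(R, P) = 2*P/(-40 + R) (F(R, P) = (2*P)/(-40 + R) = 2*P/(-40 + R))
(V(7, 1)*((49 + 32) + 27))/F(-70, 187) + 23820/24138 = (4*((49 + 32) + 27))/((2*187/(-40 - 70))) + 23820/24138 = (4*(81 + 27))/((2*187/(-110))) + 23820*(1/24138) = (4*108)/((2*187*(-1/110))) + 3970/4023 = 432/(-17/5) + 3970/4023 = 432*(-5/17) + 3970/4023 = -2160/17 + 3970/4023 = -8622190/68391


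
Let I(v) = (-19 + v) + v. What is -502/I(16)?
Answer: -502/13 ≈ -38.615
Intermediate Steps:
I(v) = -19 + 2*v
-502/I(16) = -502/(-19 + 2*16) = -502/(-19 + 32) = -502/13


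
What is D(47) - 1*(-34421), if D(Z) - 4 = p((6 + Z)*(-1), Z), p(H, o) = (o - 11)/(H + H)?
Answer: 1824507/53 ≈ 34425.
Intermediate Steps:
p(H, o) = (-11 + o)/(2*H) (p(H, o) = (-11 + o)/((2*H)) = (-11 + o)*(1/(2*H)) = (-11 + o)/(2*H))
D(Z) = 4 + (-11 + Z)/(2*(-6 - Z)) (D(Z) = 4 + (-11 + Z)/(2*(((6 + Z)*(-1)))) = 4 + (-11 + Z)/(2*(-6 - Z)))
D(47) - 1*(-34421) = (59 + 7*47)/(2*(6 + 47)) - 1*(-34421) = (½)*(59 + 329)/53 + 34421 = (½)*(1/53)*388 + 34421 = 194/53 + 34421 = 1824507/53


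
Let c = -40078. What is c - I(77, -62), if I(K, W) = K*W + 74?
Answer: -35378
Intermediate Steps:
I(K, W) = 74 + K*W
c - I(77, -62) = -40078 - (74 + 77*(-62)) = -40078 - (74 - 4774) = -40078 - 1*(-4700) = -40078 + 4700 = -35378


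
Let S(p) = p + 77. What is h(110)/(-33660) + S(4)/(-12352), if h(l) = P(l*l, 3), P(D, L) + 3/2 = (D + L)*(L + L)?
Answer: -2271933/1049920 ≈ -2.1639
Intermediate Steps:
P(D, L) = -3/2 + 2*L*(D + L) (P(D, L) = -3/2 + (D + L)*(L + L) = -3/2 + (D + L)*(2*L) = -3/2 + 2*L*(D + L))
h(l) = 33/2 + 6*l² (h(l) = -3/2 + 2*3² + 2*(l*l)*3 = -3/2 + 2*9 + 2*l²*3 = -3/2 + 18 + 6*l² = 33/2 + 6*l²)
S(p) = 77 + p
h(110)/(-33660) + S(4)/(-12352) = (33/2 + 6*110²)/(-33660) + (77 + 4)/(-12352) = (33/2 + 6*12100)*(-1/33660) + 81*(-1/12352) = (33/2 + 72600)*(-1/33660) - 81/12352 = (145233/2)*(-1/33660) - 81/12352 = -1467/680 - 81/12352 = -2271933/1049920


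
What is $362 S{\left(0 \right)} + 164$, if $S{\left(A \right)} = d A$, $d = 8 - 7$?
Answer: $164$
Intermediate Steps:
$d = 1$ ($d = 8 - 7 = 1$)
$S{\left(A \right)} = A$ ($S{\left(A \right)} = 1 A = A$)
$362 S{\left(0 \right)} + 164 = 362 \cdot 0 + 164 = 0 + 164 = 164$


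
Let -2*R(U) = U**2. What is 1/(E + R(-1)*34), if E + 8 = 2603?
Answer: 1/2578 ≈ 0.00038790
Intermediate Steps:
E = 2595 (E = -8 + 2603 = 2595)
R(U) = -U**2/2
1/(E + R(-1)*34) = 1/(2595 - 1/2*(-1)**2*34) = 1/(2595 - 1/2*1*34) = 1/(2595 - 1/2*34) = 1/(2595 - 17) = 1/2578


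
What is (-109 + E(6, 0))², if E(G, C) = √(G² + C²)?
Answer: 10609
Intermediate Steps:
E(G, C) = √(C² + G²)
(-109 + E(6, 0))² = (-109 + √(0² + 6²))² = (-109 + √(0 + 36))² = (-109 + √36)² = (-109 + 6)² = (-103)² = 10609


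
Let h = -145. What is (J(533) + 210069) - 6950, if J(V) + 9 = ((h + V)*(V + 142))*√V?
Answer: 203110 + 261900*√533 ≈ 6.2495e+6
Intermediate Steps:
J(V) = -9 + √V*(-145 + V)*(142 + V) (J(V) = -9 + ((-145 + V)*(V + 142))*√V = -9 + ((-145 + V)*(142 + V))*√V = -9 + √V*(-145 + V)*(142 + V))
(J(533) + 210069) - 6950 = ((-9 + 533^(5/2) - 20590*√533 - 1599*√533) + 210069) - 6950 = ((-9 + 284089*√533 - 20590*√533 - 1599*√533) + 210069) - 6950 = ((-9 + 261900*√533) + 210069) - 6950 = (210060 + 261900*√533) - 6950 = 203110 + 261900*√533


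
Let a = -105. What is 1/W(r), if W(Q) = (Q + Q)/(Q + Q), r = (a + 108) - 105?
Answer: 1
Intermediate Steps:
r = -102 (r = (-105 + 108) - 105 = 3 - 105 = -102)
W(Q) = 1 (W(Q) = (2*Q)/((2*Q)) = (2*Q)*(1/(2*Q)) = 1)
1/W(r) = 1/1 = 1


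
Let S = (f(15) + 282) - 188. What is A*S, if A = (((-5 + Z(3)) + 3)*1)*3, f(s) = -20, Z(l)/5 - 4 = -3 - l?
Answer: -2664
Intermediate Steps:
Z(l) = 5 - 5*l (Z(l) = 20 + 5*(-3 - l) = 20 + (-15 - 5*l) = 5 - 5*l)
S = 74 (S = (-20 + 282) - 188 = 262 - 188 = 74)
A = -36 (A = (((-5 + (5 - 5*3)) + 3)*1)*3 = (((-5 + (5 - 15)) + 3)*1)*3 = (((-5 - 10) + 3)*1)*3 = ((-15 + 3)*1)*3 = -12*1*3 = -12*3 = -36)
A*S = -36*74 = -2664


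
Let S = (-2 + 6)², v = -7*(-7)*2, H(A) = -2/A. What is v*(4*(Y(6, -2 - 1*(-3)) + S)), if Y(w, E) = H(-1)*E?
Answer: 7056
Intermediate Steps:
v = 98 (v = 49*2 = 98)
Y(w, E) = 2*E (Y(w, E) = (-2/(-1))*E = (-2*(-1))*E = 2*E)
S = 16 (S = 4² = 16)
v*(4*(Y(6, -2 - 1*(-3)) + S)) = 98*(4*(2*(-2 - 1*(-3)) + 16)) = 98*(4*(2*(-2 + 3) + 16)) = 98*(4*(2*1 + 16)) = 98*(4*(2 + 16)) = 98*(4*18) = 98*72 = 7056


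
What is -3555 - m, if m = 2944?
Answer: -6499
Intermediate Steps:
-3555 - m = -3555 - 1*2944 = -3555 - 2944 = -6499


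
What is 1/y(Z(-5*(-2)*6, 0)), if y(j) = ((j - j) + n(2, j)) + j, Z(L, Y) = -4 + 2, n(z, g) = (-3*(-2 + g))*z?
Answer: 1/22 ≈ 0.045455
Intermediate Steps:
n(z, g) = z*(6 - 3*g) (n(z, g) = (6 - 3*g)*z = z*(6 - 3*g))
Z(L, Y) = -2
y(j) = 12 - 5*j (y(j) = ((j - j) + 3*2*(2 - j)) + j = (0 + (12 - 6*j)) + j = (12 - 6*j) + j = 12 - 5*j)
1/y(Z(-5*(-2)*6, 0)) = 1/(12 - 5*(-2)) = 1/(12 + 10) = 1/22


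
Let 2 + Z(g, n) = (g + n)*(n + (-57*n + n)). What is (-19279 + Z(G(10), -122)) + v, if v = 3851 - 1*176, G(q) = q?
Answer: -767126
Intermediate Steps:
Z(g, n) = -2 - 55*n*(g + n) (Z(g, n) = -2 + (g + n)*(n + (-57*n + n)) = -2 + (g + n)*(n - 56*n) = -2 + (g + n)*(-55*n) = -2 - 55*n*(g + n))
v = 3675 (v = 3851 - 176 = 3675)
(-19279 + Z(G(10), -122)) + v = (-19279 + (-2 - 55*(-122)² - 55*10*(-122))) + 3675 = (-19279 + (-2 - 55*14884 + 67100)) + 3675 = (-19279 + (-2 - 818620 + 67100)) + 3675 = (-19279 - 751522) + 3675 = -770801 + 3675 = -767126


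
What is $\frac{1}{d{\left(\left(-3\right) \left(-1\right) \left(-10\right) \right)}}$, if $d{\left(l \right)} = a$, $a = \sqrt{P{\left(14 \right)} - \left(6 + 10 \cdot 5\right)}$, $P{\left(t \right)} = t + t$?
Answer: $- \frac{i \sqrt{7}}{14} \approx - 0.18898 i$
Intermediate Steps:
$P{\left(t \right)} = 2 t$
$a = 2 i \sqrt{7}$ ($a = \sqrt{2 \cdot 14 - \left(6 + 10 \cdot 5\right)} = \sqrt{28 - \left(6 + 50\right)} = \sqrt{28 - 56} = \sqrt{-28} = 2 i \sqrt{7} \approx 5.2915 i$)
$d{\left(l \right)} = 2 i \sqrt{7}$
$\frac{1}{d{\left(\left(-3\right) \left(-1\right) \left(-10\right) \right)}} = \frac{1}{2 i \sqrt{7}} = - \frac{i \sqrt{7}}{14}$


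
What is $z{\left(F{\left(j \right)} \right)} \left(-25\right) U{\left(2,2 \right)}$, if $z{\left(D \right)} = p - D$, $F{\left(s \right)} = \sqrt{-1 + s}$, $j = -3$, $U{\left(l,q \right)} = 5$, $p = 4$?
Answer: $-500 + 250 i \approx -500.0 + 250.0 i$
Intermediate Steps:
$z{\left(D \right)} = 4 - D$
$z{\left(F{\left(j \right)} \right)} \left(-25\right) U{\left(2,2 \right)} = \left(4 - \sqrt{-1 - 3}\right) \left(-25\right) 5 = \left(4 - \sqrt{-4}\right) \left(-25\right) 5 = \left(4 - 2 i\right) \left(-25\right) 5 = \left(-100 + 50 i\right) 5 = -500 + 250 i$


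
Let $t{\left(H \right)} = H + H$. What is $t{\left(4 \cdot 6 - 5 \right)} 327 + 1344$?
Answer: $13770$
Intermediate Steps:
$t{\left(H \right)} = 2 H$
$t{\left(4 \cdot 6 - 5 \right)} 327 + 1344 = 2 \left(4 \cdot 6 - 5\right) 327 + 1344 = 2 \left(24 - 5\right) 327 + 1344 = 2 \cdot 19 \cdot 327 + 1344 = 38 \cdot 327 + 1344 = 12426 + 1344 = 13770$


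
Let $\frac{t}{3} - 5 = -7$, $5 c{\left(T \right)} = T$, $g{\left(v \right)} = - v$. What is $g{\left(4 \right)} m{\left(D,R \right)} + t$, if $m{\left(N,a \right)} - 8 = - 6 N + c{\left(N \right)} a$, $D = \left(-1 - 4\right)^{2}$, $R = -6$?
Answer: $682$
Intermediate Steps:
$c{\left(T \right)} = \frac{T}{5}$
$D = 25$ ($D = \left(-5\right)^{2} = 25$)
$t = -6$ ($t = 15 + 3 \left(-7\right) = 15 - 21 = -6$)
$m{\left(N,a \right)} = 8 - 6 N + \frac{N a}{5}$ ($m{\left(N,a \right)} = 8 + \left(- 6 N + \frac{N}{5} a\right) = 8 + \left(- 6 N + \frac{N a}{5}\right) = 8 - 6 N + \frac{N a}{5}$)
$g{\left(4 \right)} m{\left(D,R \right)} + t = \left(-1\right) 4 \left(8 - 150 + \frac{1}{5} \cdot 25 \left(-6\right)\right) - 6 = - 4 \left(8 - 150 - 30\right) - 6 = \left(-4\right) \left(-172\right) - 6 = 688 - 6 = 682$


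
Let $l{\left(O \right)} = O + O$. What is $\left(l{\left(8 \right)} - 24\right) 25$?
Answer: $-200$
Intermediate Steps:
$l{\left(O \right)} = 2 O$
$\left(l{\left(8 \right)} - 24\right) 25 = \left(2 \cdot 8 - 24\right) 25 = \left(16 - 24\right) 25 = \left(-8\right) 25 = -200$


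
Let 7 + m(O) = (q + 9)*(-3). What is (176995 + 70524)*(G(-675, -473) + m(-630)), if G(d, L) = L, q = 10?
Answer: -132917703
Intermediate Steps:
m(O) = -64 (m(O) = -7 + (10 + 9)*(-3) = -7 + 19*(-3) = -7 - 57 = -64)
(176995 + 70524)*(G(-675, -473) + m(-630)) = (176995 + 70524)*(-473 - 64) = 247519*(-537) = -132917703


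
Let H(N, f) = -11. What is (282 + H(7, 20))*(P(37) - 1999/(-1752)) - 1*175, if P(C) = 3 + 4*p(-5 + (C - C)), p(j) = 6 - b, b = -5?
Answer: 22550353/1752 ≈ 12871.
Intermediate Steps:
p(j) = 11 (p(j) = 6 - 1*(-5) = 6 + 5 = 11)
P(C) = 47 (P(C) = 3 + 4*11 = 3 + 44 = 47)
(282 + H(7, 20))*(P(37) - 1999/(-1752)) - 1*175 = (282 - 11)*(47 - 1999/(-1752)) - 1*175 = 271*(47 - 1999*(-1/1752)) - 175 = 271*(47 + 1999/1752) - 175 = 271*(84343/1752) - 175 = 22856953/1752 - 175 = 22550353/1752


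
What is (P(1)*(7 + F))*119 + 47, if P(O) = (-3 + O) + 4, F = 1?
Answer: 1951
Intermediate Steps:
P(O) = 1 + O
(P(1)*(7 + F))*119 + 47 = ((1 + 1)*(7 + 1))*119 + 47 = (2*8)*119 + 47 = 16*119 + 47 = 1904 + 47 = 1951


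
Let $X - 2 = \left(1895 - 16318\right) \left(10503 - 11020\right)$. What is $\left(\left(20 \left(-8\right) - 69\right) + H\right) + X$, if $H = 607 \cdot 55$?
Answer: $7489849$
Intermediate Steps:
$H = 33385$
$X = 7456693$ ($X = 2 + \left(1895 - 16318\right) \left(10503 - 11020\right) = 2 - -7456691 = 2 + 7456691 = 7456693$)
$\left(\left(20 \left(-8\right) - 69\right) + H\right) + X = \left(\left(20 \left(-8\right) - 69\right) + 33385\right) + 7456693 = \left(\left(-160 - 69\right) + 33385\right) + 7456693 = \left(-229 + 33385\right) + 7456693 = 33156 + 7456693 = 7489849$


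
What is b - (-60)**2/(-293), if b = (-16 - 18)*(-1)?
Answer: 13562/293 ≈ 46.287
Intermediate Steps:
b = 34 (b = -34*(-1) = 34)
b - (-60)**2/(-293) = 34 - (-60)**2/(-293) = 34 - 3600*(-1)/293 = 34 - 1*(-3600/293) = 34 + 3600/293 = 13562/293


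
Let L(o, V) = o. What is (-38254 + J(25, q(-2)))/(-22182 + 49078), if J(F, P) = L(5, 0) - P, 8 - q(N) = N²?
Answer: -933/656 ≈ -1.4223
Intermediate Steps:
q(N) = 8 - N²
J(F, P) = 5 - P
(-38254 + J(25, q(-2)))/(-22182 + 49078) = (-38254 + (5 - (8 - 1*(-2)²)))/(-22182 + 49078) = (-38254 + (5 - (8 - 1*4)))/26896 = (-38254 + (5 - (8 - 4)))*(1/26896) = (-38254 + (5 - 1*4))*(1/26896) = (-38254 + (5 - 4))*(1/26896) = (-38254 + 1)*(1/26896) = -38253*1/26896 = -933/656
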